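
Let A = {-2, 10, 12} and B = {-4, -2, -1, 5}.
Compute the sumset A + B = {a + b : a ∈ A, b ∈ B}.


A + B = {a + b : a ∈ A, b ∈ B}.
Enumerate all |A|·|B| = 3·4 = 12 pairs (a, b) and collect distinct sums.
a = -2: -2+-4=-6, -2+-2=-4, -2+-1=-3, -2+5=3
a = 10: 10+-4=6, 10+-2=8, 10+-1=9, 10+5=15
a = 12: 12+-4=8, 12+-2=10, 12+-1=11, 12+5=17
Collecting distinct sums: A + B = {-6, -4, -3, 3, 6, 8, 9, 10, 11, 15, 17}
|A + B| = 11

A + B = {-6, -4, -3, 3, 6, 8, 9, 10, 11, 15, 17}


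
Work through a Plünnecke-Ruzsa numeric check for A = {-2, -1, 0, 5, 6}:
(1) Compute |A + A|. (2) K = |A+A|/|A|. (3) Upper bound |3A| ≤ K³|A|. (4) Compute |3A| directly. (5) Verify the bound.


|A| = 5.
Step 1: Compute A + A by enumerating all 25 pairs.
A + A = {-4, -3, -2, -1, 0, 3, 4, 5, 6, 10, 11, 12}, so |A + A| = 12.
Step 2: Doubling constant K = |A + A|/|A| = 12/5 = 12/5 ≈ 2.4000.
Step 3: Plünnecke-Ruzsa gives |3A| ≤ K³·|A| = (2.4000)³ · 5 ≈ 69.1200.
Step 4: Compute 3A = A + A + A directly by enumerating all triples (a,b,c) ∈ A³; |3A| = 22.
Step 5: Check 22 ≤ 69.1200? Yes ✓.

K = 12/5, Plünnecke-Ruzsa bound K³|A| ≈ 69.1200, |3A| = 22, inequality holds.


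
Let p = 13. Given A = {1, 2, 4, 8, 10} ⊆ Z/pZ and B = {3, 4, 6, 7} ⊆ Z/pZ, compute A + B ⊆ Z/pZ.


Work in Z/13Z: reduce every sum a + b modulo 13.
Enumerate all 20 pairs:
a = 1: 1+3=4, 1+4=5, 1+6=7, 1+7=8
a = 2: 2+3=5, 2+4=6, 2+6=8, 2+7=9
a = 4: 4+3=7, 4+4=8, 4+6=10, 4+7=11
a = 8: 8+3=11, 8+4=12, 8+6=1, 8+7=2
a = 10: 10+3=0, 10+4=1, 10+6=3, 10+7=4
Distinct residues collected: {0, 1, 2, 3, 4, 5, 6, 7, 8, 9, 10, 11, 12}
|A + B| = 13 (out of 13 total residues).

A + B = {0, 1, 2, 3, 4, 5, 6, 7, 8, 9, 10, 11, 12}


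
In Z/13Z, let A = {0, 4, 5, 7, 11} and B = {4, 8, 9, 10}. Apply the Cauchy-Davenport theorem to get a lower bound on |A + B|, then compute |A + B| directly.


Cauchy-Davenport: |A + B| ≥ min(p, |A| + |B| - 1) for A, B nonempty in Z/pZ.
|A| = 5, |B| = 4, p = 13.
CD lower bound = min(13, 5 + 4 - 1) = min(13, 8) = 8.
Compute A + B mod 13 directly:
a = 0: 0+4=4, 0+8=8, 0+9=9, 0+10=10
a = 4: 4+4=8, 4+8=12, 4+9=0, 4+10=1
a = 5: 5+4=9, 5+8=0, 5+9=1, 5+10=2
a = 7: 7+4=11, 7+8=2, 7+9=3, 7+10=4
a = 11: 11+4=2, 11+8=6, 11+9=7, 11+10=8
A + B = {0, 1, 2, 3, 4, 6, 7, 8, 9, 10, 11, 12}, so |A + B| = 12.
Verify: 12 ≥ 8? Yes ✓.

CD lower bound = 8, actual |A + B| = 12.


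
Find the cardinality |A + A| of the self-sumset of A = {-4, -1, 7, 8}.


A + A = {a + a' : a, a' ∈ A}; |A| = 4.
General bounds: 2|A| - 1 ≤ |A + A| ≤ |A|(|A|+1)/2, i.e. 7 ≤ |A + A| ≤ 10.
Lower bound 2|A|-1 is attained iff A is an arithmetic progression.
Enumerate sums a + a' for a ≤ a' (symmetric, so this suffices):
a = -4: -4+-4=-8, -4+-1=-5, -4+7=3, -4+8=4
a = -1: -1+-1=-2, -1+7=6, -1+8=7
a = 7: 7+7=14, 7+8=15
a = 8: 8+8=16
Distinct sums: {-8, -5, -2, 3, 4, 6, 7, 14, 15, 16}
|A + A| = 10

|A + A| = 10


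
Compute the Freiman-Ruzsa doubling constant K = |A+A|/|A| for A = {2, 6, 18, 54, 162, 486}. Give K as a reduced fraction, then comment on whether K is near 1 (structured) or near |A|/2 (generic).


|A| = 6.
Compute A + A by enumerating all 36 pairs.
A + A = {4, 8, 12, 20, 24, 36, 56, 60, 72, 108, 164, 168, 180, 216, 324, 488, 492, 504, 540, 648, 972}, so |A + A| = 21.
K = |A + A| / |A| = 21/6 = 7/2 ≈ 3.5000.
Reference: AP of size 6 gives K = 11/6 ≈ 1.8333; a fully generic set of size 6 gives K ≈ 3.5000.

|A| = 6, |A + A| = 21, K = 21/6 = 7/2.


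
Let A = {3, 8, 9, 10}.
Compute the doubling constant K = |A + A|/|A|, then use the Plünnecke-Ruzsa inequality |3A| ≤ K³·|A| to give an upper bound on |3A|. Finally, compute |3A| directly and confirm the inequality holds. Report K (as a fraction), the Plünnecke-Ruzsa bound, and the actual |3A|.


|A| = 4.
Step 1: Compute A + A by enumerating all 16 pairs.
A + A = {6, 11, 12, 13, 16, 17, 18, 19, 20}, so |A + A| = 9.
Step 2: Doubling constant K = |A + A|/|A| = 9/4 = 9/4 ≈ 2.2500.
Step 3: Plünnecke-Ruzsa gives |3A| ≤ K³·|A| = (2.2500)³ · 4 ≈ 45.5625.
Step 4: Compute 3A = A + A + A directly by enumerating all triples (a,b,c) ∈ A³; |3A| = 16.
Step 5: Check 16 ≤ 45.5625? Yes ✓.

K = 9/4, Plünnecke-Ruzsa bound K³|A| ≈ 45.5625, |3A| = 16, inequality holds.


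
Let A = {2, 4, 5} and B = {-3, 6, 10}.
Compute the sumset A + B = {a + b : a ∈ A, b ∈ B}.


A + B = {a + b : a ∈ A, b ∈ B}.
Enumerate all |A|·|B| = 3·3 = 9 pairs (a, b) and collect distinct sums.
a = 2: 2+-3=-1, 2+6=8, 2+10=12
a = 4: 4+-3=1, 4+6=10, 4+10=14
a = 5: 5+-3=2, 5+6=11, 5+10=15
Collecting distinct sums: A + B = {-1, 1, 2, 8, 10, 11, 12, 14, 15}
|A + B| = 9

A + B = {-1, 1, 2, 8, 10, 11, 12, 14, 15}


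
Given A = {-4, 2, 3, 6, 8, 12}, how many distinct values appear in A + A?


A + A = {a + a' : a, a' ∈ A}; |A| = 6.
General bounds: 2|A| - 1 ≤ |A + A| ≤ |A|(|A|+1)/2, i.e. 11 ≤ |A + A| ≤ 21.
Lower bound 2|A|-1 is attained iff A is an arithmetic progression.
Enumerate sums a + a' for a ≤ a' (symmetric, so this suffices):
a = -4: -4+-4=-8, -4+2=-2, -4+3=-1, -4+6=2, -4+8=4, -4+12=8
a = 2: 2+2=4, 2+3=5, 2+6=8, 2+8=10, 2+12=14
a = 3: 3+3=6, 3+6=9, 3+8=11, 3+12=15
a = 6: 6+6=12, 6+8=14, 6+12=18
a = 8: 8+8=16, 8+12=20
a = 12: 12+12=24
Distinct sums: {-8, -2, -1, 2, 4, 5, 6, 8, 9, 10, 11, 12, 14, 15, 16, 18, 20, 24}
|A + A| = 18

|A + A| = 18


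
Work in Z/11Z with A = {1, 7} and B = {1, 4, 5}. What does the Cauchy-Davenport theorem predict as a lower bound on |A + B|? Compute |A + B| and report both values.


Cauchy-Davenport: |A + B| ≥ min(p, |A| + |B| - 1) for A, B nonempty in Z/pZ.
|A| = 2, |B| = 3, p = 11.
CD lower bound = min(11, 2 + 3 - 1) = min(11, 4) = 4.
Compute A + B mod 11 directly:
a = 1: 1+1=2, 1+4=5, 1+5=6
a = 7: 7+1=8, 7+4=0, 7+5=1
A + B = {0, 1, 2, 5, 6, 8}, so |A + B| = 6.
Verify: 6 ≥ 4? Yes ✓.

CD lower bound = 4, actual |A + B| = 6.


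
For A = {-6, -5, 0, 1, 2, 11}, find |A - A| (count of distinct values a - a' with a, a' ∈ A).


A - A = {a - a' : a, a' ∈ A}; |A| = 6.
Bounds: 2|A|-1 ≤ |A - A| ≤ |A|² - |A| + 1, i.e. 11 ≤ |A - A| ≤ 31.
Note: 0 ∈ A - A always (from a - a). The set is symmetric: if d ∈ A - A then -d ∈ A - A.
Enumerate nonzero differences d = a - a' with a > a' (then include -d):
Positive differences: {1, 2, 5, 6, 7, 8, 9, 10, 11, 16, 17}
Full difference set: {0} ∪ (positive diffs) ∪ (negative diffs).
|A - A| = 1 + 2·11 = 23 (matches direct enumeration: 23).

|A - A| = 23


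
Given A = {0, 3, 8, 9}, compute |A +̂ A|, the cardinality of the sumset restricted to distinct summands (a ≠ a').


Restricted sumset: A +̂ A = {a + a' : a ∈ A, a' ∈ A, a ≠ a'}.
Equivalently, take A + A and drop any sum 2a that is achievable ONLY as a + a for a ∈ A (i.e. sums representable only with equal summands).
Enumerate pairs (a, a') with a < a' (symmetric, so each unordered pair gives one sum; this covers all a ≠ a'):
  0 + 3 = 3
  0 + 8 = 8
  0 + 9 = 9
  3 + 8 = 11
  3 + 9 = 12
  8 + 9 = 17
Collected distinct sums: {3, 8, 9, 11, 12, 17}
|A +̂ A| = 6
(Reference bound: |A +̂ A| ≥ 2|A| - 3 for |A| ≥ 2, with |A| = 4 giving ≥ 5.)

|A +̂ A| = 6


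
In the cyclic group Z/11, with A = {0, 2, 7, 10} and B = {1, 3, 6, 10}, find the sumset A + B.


Work in Z/11Z: reduce every sum a + b modulo 11.
Enumerate all 16 pairs:
a = 0: 0+1=1, 0+3=3, 0+6=6, 0+10=10
a = 2: 2+1=3, 2+3=5, 2+6=8, 2+10=1
a = 7: 7+1=8, 7+3=10, 7+6=2, 7+10=6
a = 10: 10+1=0, 10+3=2, 10+6=5, 10+10=9
Distinct residues collected: {0, 1, 2, 3, 5, 6, 8, 9, 10}
|A + B| = 9 (out of 11 total residues).

A + B = {0, 1, 2, 3, 5, 6, 8, 9, 10}


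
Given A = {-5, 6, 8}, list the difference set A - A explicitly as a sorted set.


A - A = {a - a' : a, a' ∈ A}.
Compute a - a' for each ordered pair (a, a'):
a = -5: -5--5=0, -5-6=-11, -5-8=-13
a = 6: 6--5=11, 6-6=0, 6-8=-2
a = 8: 8--5=13, 8-6=2, 8-8=0
Collecting distinct values (and noting 0 appears from a-a):
A - A = {-13, -11, -2, 0, 2, 11, 13}
|A - A| = 7

A - A = {-13, -11, -2, 0, 2, 11, 13}


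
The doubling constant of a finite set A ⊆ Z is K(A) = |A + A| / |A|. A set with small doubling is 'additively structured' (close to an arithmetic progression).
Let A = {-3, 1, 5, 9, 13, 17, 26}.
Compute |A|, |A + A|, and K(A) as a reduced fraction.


|A| = 7.
Compute A + A by enumerating all 49 pairs.
A + A = {-6, -2, 2, 6, 10, 14, 18, 22, 23, 26, 27, 30, 31, 34, 35, 39, 43, 52}, so |A + A| = 18.
K = |A + A| / |A| = 18/7 (already in lowest terms) ≈ 2.5714.
Reference: AP of size 7 gives K = 13/7 ≈ 1.8571; a fully generic set of size 7 gives K ≈ 4.0000.

|A| = 7, |A + A| = 18, K = 18/7.


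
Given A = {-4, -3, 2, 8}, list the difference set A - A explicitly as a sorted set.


A - A = {a - a' : a, a' ∈ A}.
Compute a - a' for each ordered pair (a, a'):
a = -4: -4--4=0, -4--3=-1, -4-2=-6, -4-8=-12
a = -3: -3--4=1, -3--3=0, -3-2=-5, -3-8=-11
a = 2: 2--4=6, 2--3=5, 2-2=0, 2-8=-6
a = 8: 8--4=12, 8--3=11, 8-2=6, 8-8=0
Collecting distinct values (and noting 0 appears from a-a):
A - A = {-12, -11, -6, -5, -1, 0, 1, 5, 6, 11, 12}
|A - A| = 11

A - A = {-12, -11, -6, -5, -1, 0, 1, 5, 6, 11, 12}


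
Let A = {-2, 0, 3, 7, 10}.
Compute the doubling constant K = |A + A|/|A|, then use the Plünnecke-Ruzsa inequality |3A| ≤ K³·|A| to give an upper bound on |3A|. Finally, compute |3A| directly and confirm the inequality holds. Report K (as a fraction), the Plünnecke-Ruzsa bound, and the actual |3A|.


|A| = 5.
Step 1: Compute A + A by enumerating all 25 pairs.
A + A = {-4, -2, 0, 1, 3, 5, 6, 7, 8, 10, 13, 14, 17, 20}, so |A + A| = 14.
Step 2: Doubling constant K = |A + A|/|A| = 14/5 = 14/5 ≈ 2.8000.
Step 3: Plünnecke-Ruzsa gives |3A| ≤ K³·|A| = (2.8000)³ · 5 ≈ 109.7600.
Step 4: Compute 3A = A + A + A directly by enumerating all triples (a,b,c) ∈ A³; |3A| = 28.
Step 5: Check 28 ≤ 109.7600? Yes ✓.

K = 14/5, Plünnecke-Ruzsa bound K³|A| ≈ 109.7600, |3A| = 28, inequality holds.


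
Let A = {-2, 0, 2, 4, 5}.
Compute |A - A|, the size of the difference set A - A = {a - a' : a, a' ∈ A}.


A - A = {a - a' : a, a' ∈ A}; |A| = 5.
Bounds: 2|A|-1 ≤ |A - A| ≤ |A|² - |A| + 1, i.e. 9 ≤ |A - A| ≤ 21.
Note: 0 ∈ A - A always (from a - a). The set is symmetric: if d ∈ A - A then -d ∈ A - A.
Enumerate nonzero differences d = a - a' with a > a' (then include -d):
Positive differences: {1, 2, 3, 4, 5, 6, 7}
Full difference set: {0} ∪ (positive diffs) ∪ (negative diffs).
|A - A| = 1 + 2·7 = 15 (matches direct enumeration: 15).

|A - A| = 15


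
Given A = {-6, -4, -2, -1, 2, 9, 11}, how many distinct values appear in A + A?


A + A = {a + a' : a, a' ∈ A}; |A| = 7.
General bounds: 2|A| - 1 ≤ |A + A| ≤ |A|(|A|+1)/2, i.e. 13 ≤ |A + A| ≤ 28.
Lower bound 2|A|-1 is attained iff A is an arithmetic progression.
Enumerate sums a + a' for a ≤ a' (symmetric, so this suffices):
a = -6: -6+-6=-12, -6+-4=-10, -6+-2=-8, -6+-1=-7, -6+2=-4, -6+9=3, -6+11=5
a = -4: -4+-4=-8, -4+-2=-6, -4+-1=-5, -4+2=-2, -4+9=5, -4+11=7
a = -2: -2+-2=-4, -2+-1=-3, -2+2=0, -2+9=7, -2+11=9
a = -1: -1+-1=-2, -1+2=1, -1+9=8, -1+11=10
a = 2: 2+2=4, 2+9=11, 2+11=13
a = 9: 9+9=18, 9+11=20
a = 11: 11+11=22
Distinct sums: {-12, -10, -8, -7, -6, -5, -4, -3, -2, 0, 1, 3, 4, 5, 7, 8, 9, 10, 11, 13, 18, 20, 22}
|A + A| = 23

|A + A| = 23


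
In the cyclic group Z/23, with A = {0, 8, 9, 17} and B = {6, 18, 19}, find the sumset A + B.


Work in Z/23Z: reduce every sum a + b modulo 23.
Enumerate all 12 pairs:
a = 0: 0+6=6, 0+18=18, 0+19=19
a = 8: 8+6=14, 8+18=3, 8+19=4
a = 9: 9+6=15, 9+18=4, 9+19=5
a = 17: 17+6=0, 17+18=12, 17+19=13
Distinct residues collected: {0, 3, 4, 5, 6, 12, 13, 14, 15, 18, 19}
|A + B| = 11 (out of 23 total residues).

A + B = {0, 3, 4, 5, 6, 12, 13, 14, 15, 18, 19}


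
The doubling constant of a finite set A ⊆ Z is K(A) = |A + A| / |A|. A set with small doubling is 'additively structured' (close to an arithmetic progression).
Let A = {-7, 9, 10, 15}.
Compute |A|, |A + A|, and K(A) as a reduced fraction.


|A| = 4.
Compute A + A by enumerating all 16 pairs.
A + A = {-14, 2, 3, 8, 18, 19, 20, 24, 25, 30}, so |A + A| = 10.
K = |A + A| / |A| = 10/4 = 5/2 ≈ 2.5000.
Reference: AP of size 4 gives K = 7/4 ≈ 1.7500; a fully generic set of size 4 gives K ≈ 2.5000.

|A| = 4, |A + A| = 10, K = 10/4 = 5/2.


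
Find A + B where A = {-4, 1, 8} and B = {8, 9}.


A + B = {a + b : a ∈ A, b ∈ B}.
Enumerate all |A|·|B| = 3·2 = 6 pairs (a, b) and collect distinct sums.
a = -4: -4+8=4, -4+9=5
a = 1: 1+8=9, 1+9=10
a = 8: 8+8=16, 8+9=17
Collecting distinct sums: A + B = {4, 5, 9, 10, 16, 17}
|A + B| = 6

A + B = {4, 5, 9, 10, 16, 17}


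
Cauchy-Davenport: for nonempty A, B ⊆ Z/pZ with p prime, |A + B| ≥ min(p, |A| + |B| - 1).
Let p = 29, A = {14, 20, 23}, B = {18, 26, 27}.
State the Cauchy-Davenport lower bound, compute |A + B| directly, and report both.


Cauchy-Davenport: |A + B| ≥ min(p, |A| + |B| - 1) for A, B nonempty in Z/pZ.
|A| = 3, |B| = 3, p = 29.
CD lower bound = min(29, 3 + 3 - 1) = min(29, 5) = 5.
Compute A + B mod 29 directly:
a = 14: 14+18=3, 14+26=11, 14+27=12
a = 20: 20+18=9, 20+26=17, 20+27=18
a = 23: 23+18=12, 23+26=20, 23+27=21
A + B = {3, 9, 11, 12, 17, 18, 20, 21}, so |A + B| = 8.
Verify: 8 ≥ 5? Yes ✓.

CD lower bound = 5, actual |A + B| = 8.


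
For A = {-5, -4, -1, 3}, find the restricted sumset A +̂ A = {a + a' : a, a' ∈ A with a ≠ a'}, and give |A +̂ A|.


Restricted sumset: A +̂ A = {a + a' : a ∈ A, a' ∈ A, a ≠ a'}.
Equivalently, take A + A and drop any sum 2a that is achievable ONLY as a + a for a ∈ A (i.e. sums representable only with equal summands).
Enumerate pairs (a, a') with a < a' (symmetric, so each unordered pair gives one sum; this covers all a ≠ a'):
  -5 + -4 = -9
  -5 + -1 = -6
  -5 + 3 = -2
  -4 + -1 = -5
  -4 + 3 = -1
  -1 + 3 = 2
Collected distinct sums: {-9, -6, -5, -2, -1, 2}
|A +̂ A| = 6
(Reference bound: |A +̂ A| ≥ 2|A| - 3 for |A| ≥ 2, with |A| = 4 giving ≥ 5.)

|A +̂ A| = 6


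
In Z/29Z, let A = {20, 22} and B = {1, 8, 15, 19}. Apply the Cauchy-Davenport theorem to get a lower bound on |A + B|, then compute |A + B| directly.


Cauchy-Davenport: |A + B| ≥ min(p, |A| + |B| - 1) for A, B nonempty in Z/pZ.
|A| = 2, |B| = 4, p = 29.
CD lower bound = min(29, 2 + 4 - 1) = min(29, 5) = 5.
Compute A + B mod 29 directly:
a = 20: 20+1=21, 20+8=28, 20+15=6, 20+19=10
a = 22: 22+1=23, 22+8=1, 22+15=8, 22+19=12
A + B = {1, 6, 8, 10, 12, 21, 23, 28}, so |A + B| = 8.
Verify: 8 ≥ 5? Yes ✓.

CD lower bound = 5, actual |A + B| = 8.


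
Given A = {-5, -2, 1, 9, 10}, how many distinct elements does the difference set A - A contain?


A - A = {a - a' : a, a' ∈ A}; |A| = 5.
Bounds: 2|A|-1 ≤ |A - A| ≤ |A|² - |A| + 1, i.e. 9 ≤ |A - A| ≤ 21.
Note: 0 ∈ A - A always (from a - a). The set is symmetric: if d ∈ A - A then -d ∈ A - A.
Enumerate nonzero differences d = a - a' with a > a' (then include -d):
Positive differences: {1, 3, 6, 8, 9, 11, 12, 14, 15}
Full difference set: {0} ∪ (positive diffs) ∪ (negative diffs).
|A - A| = 1 + 2·9 = 19 (matches direct enumeration: 19).

|A - A| = 19


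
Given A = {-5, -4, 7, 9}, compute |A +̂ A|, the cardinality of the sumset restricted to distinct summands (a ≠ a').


Restricted sumset: A +̂ A = {a + a' : a ∈ A, a' ∈ A, a ≠ a'}.
Equivalently, take A + A and drop any sum 2a that is achievable ONLY as a + a for a ∈ A (i.e. sums representable only with equal summands).
Enumerate pairs (a, a') with a < a' (symmetric, so each unordered pair gives one sum; this covers all a ≠ a'):
  -5 + -4 = -9
  -5 + 7 = 2
  -5 + 9 = 4
  -4 + 7 = 3
  -4 + 9 = 5
  7 + 9 = 16
Collected distinct sums: {-9, 2, 3, 4, 5, 16}
|A +̂ A| = 6
(Reference bound: |A +̂ A| ≥ 2|A| - 3 for |A| ≥ 2, with |A| = 4 giving ≥ 5.)

|A +̂ A| = 6


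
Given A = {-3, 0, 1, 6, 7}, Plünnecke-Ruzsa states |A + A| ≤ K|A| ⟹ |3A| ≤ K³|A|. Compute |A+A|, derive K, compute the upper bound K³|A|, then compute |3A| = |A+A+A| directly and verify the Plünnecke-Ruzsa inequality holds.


|A| = 5.
Step 1: Compute A + A by enumerating all 25 pairs.
A + A = {-6, -3, -2, 0, 1, 2, 3, 4, 6, 7, 8, 12, 13, 14}, so |A + A| = 14.
Step 2: Doubling constant K = |A + A|/|A| = 14/5 = 14/5 ≈ 2.8000.
Step 3: Plünnecke-Ruzsa gives |3A| ≤ K³·|A| = (2.8000)³ · 5 ≈ 109.7600.
Step 4: Compute 3A = A + A + A directly by enumerating all triples (a,b,c) ∈ A³; |3A| = 26.
Step 5: Check 26 ≤ 109.7600? Yes ✓.

K = 14/5, Plünnecke-Ruzsa bound K³|A| ≈ 109.7600, |3A| = 26, inequality holds.


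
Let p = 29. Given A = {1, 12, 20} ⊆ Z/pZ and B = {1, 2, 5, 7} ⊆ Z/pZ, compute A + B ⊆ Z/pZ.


Work in Z/29Z: reduce every sum a + b modulo 29.
Enumerate all 12 pairs:
a = 1: 1+1=2, 1+2=3, 1+5=6, 1+7=8
a = 12: 12+1=13, 12+2=14, 12+5=17, 12+7=19
a = 20: 20+1=21, 20+2=22, 20+5=25, 20+7=27
Distinct residues collected: {2, 3, 6, 8, 13, 14, 17, 19, 21, 22, 25, 27}
|A + B| = 12 (out of 29 total residues).

A + B = {2, 3, 6, 8, 13, 14, 17, 19, 21, 22, 25, 27}


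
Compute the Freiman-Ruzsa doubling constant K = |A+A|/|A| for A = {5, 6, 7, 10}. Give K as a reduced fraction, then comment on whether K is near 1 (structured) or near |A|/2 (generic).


|A| = 4.
Compute A + A by enumerating all 16 pairs.
A + A = {10, 11, 12, 13, 14, 15, 16, 17, 20}, so |A + A| = 9.
K = |A + A| / |A| = 9/4 (already in lowest terms) ≈ 2.2500.
Reference: AP of size 4 gives K = 7/4 ≈ 1.7500; a fully generic set of size 4 gives K ≈ 2.5000.

|A| = 4, |A + A| = 9, K = 9/4.


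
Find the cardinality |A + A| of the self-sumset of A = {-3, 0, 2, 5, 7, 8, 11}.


A + A = {a + a' : a, a' ∈ A}; |A| = 7.
General bounds: 2|A| - 1 ≤ |A + A| ≤ |A|(|A|+1)/2, i.e. 13 ≤ |A + A| ≤ 28.
Lower bound 2|A|-1 is attained iff A is an arithmetic progression.
Enumerate sums a + a' for a ≤ a' (symmetric, so this suffices):
a = -3: -3+-3=-6, -3+0=-3, -3+2=-1, -3+5=2, -3+7=4, -3+8=5, -3+11=8
a = 0: 0+0=0, 0+2=2, 0+5=5, 0+7=7, 0+8=8, 0+11=11
a = 2: 2+2=4, 2+5=7, 2+7=9, 2+8=10, 2+11=13
a = 5: 5+5=10, 5+7=12, 5+8=13, 5+11=16
a = 7: 7+7=14, 7+8=15, 7+11=18
a = 8: 8+8=16, 8+11=19
a = 11: 11+11=22
Distinct sums: {-6, -3, -1, 0, 2, 4, 5, 7, 8, 9, 10, 11, 12, 13, 14, 15, 16, 18, 19, 22}
|A + A| = 20

|A + A| = 20


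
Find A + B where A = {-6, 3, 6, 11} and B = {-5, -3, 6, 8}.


A + B = {a + b : a ∈ A, b ∈ B}.
Enumerate all |A|·|B| = 4·4 = 16 pairs (a, b) and collect distinct sums.
a = -6: -6+-5=-11, -6+-3=-9, -6+6=0, -6+8=2
a = 3: 3+-5=-2, 3+-3=0, 3+6=9, 3+8=11
a = 6: 6+-5=1, 6+-3=3, 6+6=12, 6+8=14
a = 11: 11+-5=6, 11+-3=8, 11+6=17, 11+8=19
Collecting distinct sums: A + B = {-11, -9, -2, 0, 1, 2, 3, 6, 8, 9, 11, 12, 14, 17, 19}
|A + B| = 15

A + B = {-11, -9, -2, 0, 1, 2, 3, 6, 8, 9, 11, 12, 14, 17, 19}


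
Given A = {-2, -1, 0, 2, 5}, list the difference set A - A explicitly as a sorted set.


A - A = {a - a' : a, a' ∈ A}.
Compute a - a' for each ordered pair (a, a'):
a = -2: -2--2=0, -2--1=-1, -2-0=-2, -2-2=-4, -2-5=-7
a = -1: -1--2=1, -1--1=0, -1-0=-1, -1-2=-3, -1-5=-6
a = 0: 0--2=2, 0--1=1, 0-0=0, 0-2=-2, 0-5=-5
a = 2: 2--2=4, 2--1=3, 2-0=2, 2-2=0, 2-5=-3
a = 5: 5--2=7, 5--1=6, 5-0=5, 5-2=3, 5-5=0
Collecting distinct values (and noting 0 appears from a-a):
A - A = {-7, -6, -5, -4, -3, -2, -1, 0, 1, 2, 3, 4, 5, 6, 7}
|A - A| = 15

A - A = {-7, -6, -5, -4, -3, -2, -1, 0, 1, 2, 3, 4, 5, 6, 7}


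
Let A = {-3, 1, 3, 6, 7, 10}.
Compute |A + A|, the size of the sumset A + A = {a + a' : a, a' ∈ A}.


A + A = {a + a' : a, a' ∈ A}; |A| = 6.
General bounds: 2|A| - 1 ≤ |A + A| ≤ |A|(|A|+1)/2, i.e. 11 ≤ |A + A| ≤ 21.
Lower bound 2|A|-1 is attained iff A is an arithmetic progression.
Enumerate sums a + a' for a ≤ a' (symmetric, so this suffices):
a = -3: -3+-3=-6, -3+1=-2, -3+3=0, -3+6=3, -3+7=4, -3+10=7
a = 1: 1+1=2, 1+3=4, 1+6=7, 1+7=8, 1+10=11
a = 3: 3+3=6, 3+6=9, 3+7=10, 3+10=13
a = 6: 6+6=12, 6+7=13, 6+10=16
a = 7: 7+7=14, 7+10=17
a = 10: 10+10=20
Distinct sums: {-6, -2, 0, 2, 3, 4, 6, 7, 8, 9, 10, 11, 12, 13, 14, 16, 17, 20}
|A + A| = 18

|A + A| = 18


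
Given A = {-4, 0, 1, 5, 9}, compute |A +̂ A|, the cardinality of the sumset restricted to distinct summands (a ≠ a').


Restricted sumset: A +̂ A = {a + a' : a ∈ A, a' ∈ A, a ≠ a'}.
Equivalently, take A + A and drop any sum 2a that is achievable ONLY as a + a for a ∈ A (i.e. sums representable only with equal summands).
Enumerate pairs (a, a') with a < a' (symmetric, so each unordered pair gives one sum; this covers all a ≠ a'):
  -4 + 0 = -4
  -4 + 1 = -3
  -4 + 5 = 1
  -4 + 9 = 5
  0 + 1 = 1
  0 + 5 = 5
  0 + 9 = 9
  1 + 5 = 6
  1 + 9 = 10
  5 + 9 = 14
Collected distinct sums: {-4, -3, 1, 5, 6, 9, 10, 14}
|A +̂ A| = 8
(Reference bound: |A +̂ A| ≥ 2|A| - 3 for |A| ≥ 2, with |A| = 5 giving ≥ 7.)

|A +̂ A| = 8


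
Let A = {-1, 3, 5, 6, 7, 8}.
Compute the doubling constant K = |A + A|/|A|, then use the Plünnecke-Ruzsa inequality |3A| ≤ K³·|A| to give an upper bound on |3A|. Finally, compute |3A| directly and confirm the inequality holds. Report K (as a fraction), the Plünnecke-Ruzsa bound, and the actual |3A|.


|A| = 6.
Step 1: Compute A + A by enumerating all 36 pairs.
A + A = {-2, 2, 4, 5, 6, 7, 8, 9, 10, 11, 12, 13, 14, 15, 16}, so |A + A| = 15.
Step 2: Doubling constant K = |A + A|/|A| = 15/6 = 15/6 ≈ 2.5000.
Step 3: Plünnecke-Ruzsa gives |3A| ≤ K³·|A| = (2.5000)³ · 6 ≈ 93.7500.
Step 4: Compute 3A = A + A + A directly by enumerating all triples (a,b,c) ∈ A³; |3A| = 24.
Step 5: Check 24 ≤ 93.7500? Yes ✓.

K = 15/6, Plünnecke-Ruzsa bound K³|A| ≈ 93.7500, |3A| = 24, inequality holds.


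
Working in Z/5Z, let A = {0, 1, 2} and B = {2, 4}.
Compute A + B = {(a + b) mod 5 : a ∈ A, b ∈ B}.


Work in Z/5Z: reduce every sum a + b modulo 5.
Enumerate all 6 pairs:
a = 0: 0+2=2, 0+4=4
a = 1: 1+2=3, 1+4=0
a = 2: 2+2=4, 2+4=1
Distinct residues collected: {0, 1, 2, 3, 4}
|A + B| = 5 (out of 5 total residues).

A + B = {0, 1, 2, 3, 4}


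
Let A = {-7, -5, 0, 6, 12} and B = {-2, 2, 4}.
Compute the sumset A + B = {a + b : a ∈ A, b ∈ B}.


A + B = {a + b : a ∈ A, b ∈ B}.
Enumerate all |A|·|B| = 5·3 = 15 pairs (a, b) and collect distinct sums.
a = -7: -7+-2=-9, -7+2=-5, -7+4=-3
a = -5: -5+-2=-7, -5+2=-3, -5+4=-1
a = 0: 0+-2=-2, 0+2=2, 0+4=4
a = 6: 6+-2=4, 6+2=8, 6+4=10
a = 12: 12+-2=10, 12+2=14, 12+4=16
Collecting distinct sums: A + B = {-9, -7, -5, -3, -2, -1, 2, 4, 8, 10, 14, 16}
|A + B| = 12

A + B = {-9, -7, -5, -3, -2, -1, 2, 4, 8, 10, 14, 16}


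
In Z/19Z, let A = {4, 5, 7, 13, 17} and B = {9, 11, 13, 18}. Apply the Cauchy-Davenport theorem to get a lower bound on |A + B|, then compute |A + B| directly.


Cauchy-Davenport: |A + B| ≥ min(p, |A| + |B| - 1) for A, B nonempty in Z/pZ.
|A| = 5, |B| = 4, p = 19.
CD lower bound = min(19, 5 + 4 - 1) = min(19, 8) = 8.
Compute A + B mod 19 directly:
a = 4: 4+9=13, 4+11=15, 4+13=17, 4+18=3
a = 5: 5+9=14, 5+11=16, 5+13=18, 5+18=4
a = 7: 7+9=16, 7+11=18, 7+13=1, 7+18=6
a = 13: 13+9=3, 13+11=5, 13+13=7, 13+18=12
a = 17: 17+9=7, 17+11=9, 17+13=11, 17+18=16
A + B = {1, 3, 4, 5, 6, 7, 9, 11, 12, 13, 14, 15, 16, 17, 18}, so |A + B| = 15.
Verify: 15 ≥ 8? Yes ✓.

CD lower bound = 8, actual |A + B| = 15.


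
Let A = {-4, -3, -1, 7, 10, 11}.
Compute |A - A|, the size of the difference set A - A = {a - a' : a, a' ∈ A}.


A - A = {a - a' : a, a' ∈ A}; |A| = 6.
Bounds: 2|A|-1 ≤ |A - A| ≤ |A|² - |A| + 1, i.e. 11 ≤ |A - A| ≤ 31.
Note: 0 ∈ A - A always (from a - a). The set is symmetric: if d ∈ A - A then -d ∈ A - A.
Enumerate nonzero differences d = a - a' with a > a' (then include -d):
Positive differences: {1, 2, 3, 4, 8, 10, 11, 12, 13, 14, 15}
Full difference set: {0} ∪ (positive diffs) ∪ (negative diffs).
|A - A| = 1 + 2·11 = 23 (matches direct enumeration: 23).

|A - A| = 23


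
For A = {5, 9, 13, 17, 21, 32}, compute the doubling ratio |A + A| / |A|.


|A| = 6.
Compute A + A by enumerating all 36 pairs.
A + A = {10, 14, 18, 22, 26, 30, 34, 37, 38, 41, 42, 45, 49, 53, 64}, so |A + A| = 15.
K = |A + A| / |A| = 15/6 = 5/2 ≈ 2.5000.
Reference: AP of size 6 gives K = 11/6 ≈ 1.8333; a fully generic set of size 6 gives K ≈ 3.5000.

|A| = 6, |A + A| = 15, K = 15/6 = 5/2.


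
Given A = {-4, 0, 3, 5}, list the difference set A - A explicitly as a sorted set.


A - A = {a - a' : a, a' ∈ A}.
Compute a - a' for each ordered pair (a, a'):
a = -4: -4--4=0, -4-0=-4, -4-3=-7, -4-5=-9
a = 0: 0--4=4, 0-0=0, 0-3=-3, 0-5=-5
a = 3: 3--4=7, 3-0=3, 3-3=0, 3-5=-2
a = 5: 5--4=9, 5-0=5, 5-3=2, 5-5=0
Collecting distinct values (and noting 0 appears from a-a):
A - A = {-9, -7, -5, -4, -3, -2, 0, 2, 3, 4, 5, 7, 9}
|A - A| = 13

A - A = {-9, -7, -5, -4, -3, -2, 0, 2, 3, 4, 5, 7, 9}


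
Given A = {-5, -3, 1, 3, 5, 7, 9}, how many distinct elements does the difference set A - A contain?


A - A = {a - a' : a, a' ∈ A}; |A| = 7.
Bounds: 2|A|-1 ≤ |A - A| ≤ |A|² - |A| + 1, i.e. 13 ≤ |A - A| ≤ 43.
Note: 0 ∈ A - A always (from a - a). The set is symmetric: if d ∈ A - A then -d ∈ A - A.
Enumerate nonzero differences d = a - a' with a > a' (then include -d):
Positive differences: {2, 4, 6, 8, 10, 12, 14}
Full difference set: {0} ∪ (positive diffs) ∪ (negative diffs).
|A - A| = 1 + 2·7 = 15 (matches direct enumeration: 15).

|A - A| = 15


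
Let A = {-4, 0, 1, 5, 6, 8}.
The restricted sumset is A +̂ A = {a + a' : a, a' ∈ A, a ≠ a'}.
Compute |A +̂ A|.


Restricted sumset: A +̂ A = {a + a' : a ∈ A, a' ∈ A, a ≠ a'}.
Equivalently, take A + A and drop any sum 2a that is achievable ONLY as a + a for a ∈ A (i.e. sums representable only with equal summands).
Enumerate pairs (a, a') with a < a' (symmetric, so each unordered pair gives one sum; this covers all a ≠ a'):
  -4 + 0 = -4
  -4 + 1 = -3
  -4 + 5 = 1
  -4 + 6 = 2
  -4 + 8 = 4
  0 + 1 = 1
  0 + 5 = 5
  0 + 6 = 6
  0 + 8 = 8
  1 + 5 = 6
  1 + 6 = 7
  1 + 8 = 9
  5 + 6 = 11
  5 + 8 = 13
  6 + 8 = 14
Collected distinct sums: {-4, -3, 1, 2, 4, 5, 6, 7, 8, 9, 11, 13, 14}
|A +̂ A| = 13
(Reference bound: |A +̂ A| ≥ 2|A| - 3 for |A| ≥ 2, with |A| = 6 giving ≥ 9.)

|A +̂ A| = 13


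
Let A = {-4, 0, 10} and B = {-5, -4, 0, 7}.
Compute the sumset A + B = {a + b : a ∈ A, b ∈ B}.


A + B = {a + b : a ∈ A, b ∈ B}.
Enumerate all |A|·|B| = 3·4 = 12 pairs (a, b) and collect distinct sums.
a = -4: -4+-5=-9, -4+-4=-8, -4+0=-4, -4+7=3
a = 0: 0+-5=-5, 0+-4=-4, 0+0=0, 0+7=7
a = 10: 10+-5=5, 10+-4=6, 10+0=10, 10+7=17
Collecting distinct sums: A + B = {-9, -8, -5, -4, 0, 3, 5, 6, 7, 10, 17}
|A + B| = 11

A + B = {-9, -8, -5, -4, 0, 3, 5, 6, 7, 10, 17}


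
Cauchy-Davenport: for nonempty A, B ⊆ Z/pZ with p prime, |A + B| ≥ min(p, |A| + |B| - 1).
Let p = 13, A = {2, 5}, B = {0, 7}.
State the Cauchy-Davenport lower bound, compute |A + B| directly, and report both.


Cauchy-Davenport: |A + B| ≥ min(p, |A| + |B| - 1) for A, B nonempty in Z/pZ.
|A| = 2, |B| = 2, p = 13.
CD lower bound = min(13, 2 + 2 - 1) = min(13, 3) = 3.
Compute A + B mod 13 directly:
a = 2: 2+0=2, 2+7=9
a = 5: 5+0=5, 5+7=12
A + B = {2, 5, 9, 12}, so |A + B| = 4.
Verify: 4 ≥ 3? Yes ✓.

CD lower bound = 3, actual |A + B| = 4.


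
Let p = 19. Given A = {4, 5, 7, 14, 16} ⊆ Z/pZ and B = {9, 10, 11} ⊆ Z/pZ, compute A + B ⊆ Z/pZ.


Work in Z/19Z: reduce every sum a + b modulo 19.
Enumerate all 15 pairs:
a = 4: 4+9=13, 4+10=14, 4+11=15
a = 5: 5+9=14, 5+10=15, 5+11=16
a = 7: 7+9=16, 7+10=17, 7+11=18
a = 14: 14+9=4, 14+10=5, 14+11=6
a = 16: 16+9=6, 16+10=7, 16+11=8
Distinct residues collected: {4, 5, 6, 7, 8, 13, 14, 15, 16, 17, 18}
|A + B| = 11 (out of 19 total residues).

A + B = {4, 5, 6, 7, 8, 13, 14, 15, 16, 17, 18}


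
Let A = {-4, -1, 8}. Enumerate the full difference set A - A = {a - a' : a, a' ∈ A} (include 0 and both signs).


A - A = {a - a' : a, a' ∈ A}.
Compute a - a' for each ordered pair (a, a'):
a = -4: -4--4=0, -4--1=-3, -4-8=-12
a = -1: -1--4=3, -1--1=0, -1-8=-9
a = 8: 8--4=12, 8--1=9, 8-8=0
Collecting distinct values (and noting 0 appears from a-a):
A - A = {-12, -9, -3, 0, 3, 9, 12}
|A - A| = 7

A - A = {-12, -9, -3, 0, 3, 9, 12}


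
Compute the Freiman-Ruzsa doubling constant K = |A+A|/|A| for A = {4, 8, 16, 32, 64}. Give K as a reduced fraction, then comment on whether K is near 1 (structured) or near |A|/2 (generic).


|A| = 5.
Compute A + A by enumerating all 25 pairs.
A + A = {8, 12, 16, 20, 24, 32, 36, 40, 48, 64, 68, 72, 80, 96, 128}, so |A + A| = 15.
K = |A + A| / |A| = 15/5 = 3/1 ≈ 3.0000.
Reference: AP of size 5 gives K = 9/5 ≈ 1.8000; a fully generic set of size 5 gives K ≈ 3.0000.

|A| = 5, |A + A| = 15, K = 15/5 = 3/1.


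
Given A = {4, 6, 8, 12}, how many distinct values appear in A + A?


A + A = {a + a' : a, a' ∈ A}; |A| = 4.
General bounds: 2|A| - 1 ≤ |A + A| ≤ |A|(|A|+1)/2, i.e. 7 ≤ |A + A| ≤ 10.
Lower bound 2|A|-1 is attained iff A is an arithmetic progression.
Enumerate sums a + a' for a ≤ a' (symmetric, so this suffices):
a = 4: 4+4=8, 4+6=10, 4+8=12, 4+12=16
a = 6: 6+6=12, 6+8=14, 6+12=18
a = 8: 8+8=16, 8+12=20
a = 12: 12+12=24
Distinct sums: {8, 10, 12, 14, 16, 18, 20, 24}
|A + A| = 8

|A + A| = 8


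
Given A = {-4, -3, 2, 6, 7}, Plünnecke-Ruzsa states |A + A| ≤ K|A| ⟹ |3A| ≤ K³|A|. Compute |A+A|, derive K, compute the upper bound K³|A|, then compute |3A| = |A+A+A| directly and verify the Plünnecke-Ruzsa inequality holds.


|A| = 5.
Step 1: Compute A + A by enumerating all 25 pairs.
A + A = {-8, -7, -6, -2, -1, 2, 3, 4, 8, 9, 12, 13, 14}, so |A + A| = 13.
Step 2: Doubling constant K = |A + A|/|A| = 13/5 = 13/5 ≈ 2.6000.
Step 3: Plünnecke-Ruzsa gives |3A| ≤ K³·|A| = (2.6000)³ · 5 ≈ 87.8800.
Step 4: Compute 3A = A + A + A directly by enumerating all triples (a,b,c) ∈ A³; |3A| = 25.
Step 5: Check 25 ≤ 87.8800? Yes ✓.

K = 13/5, Plünnecke-Ruzsa bound K³|A| ≈ 87.8800, |3A| = 25, inequality holds.


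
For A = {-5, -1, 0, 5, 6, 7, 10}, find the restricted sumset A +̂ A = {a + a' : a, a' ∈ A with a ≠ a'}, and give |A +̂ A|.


Restricted sumset: A +̂ A = {a + a' : a ∈ A, a' ∈ A, a ≠ a'}.
Equivalently, take A + A and drop any sum 2a that is achievable ONLY as a + a for a ∈ A (i.e. sums representable only with equal summands).
Enumerate pairs (a, a') with a < a' (symmetric, so each unordered pair gives one sum; this covers all a ≠ a'):
  -5 + -1 = -6
  -5 + 0 = -5
  -5 + 5 = 0
  -5 + 6 = 1
  -5 + 7 = 2
  -5 + 10 = 5
  -1 + 0 = -1
  -1 + 5 = 4
  -1 + 6 = 5
  -1 + 7 = 6
  -1 + 10 = 9
  0 + 5 = 5
  0 + 6 = 6
  0 + 7 = 7
  0 + 10 = 10
  5 + 6 = 11
  5 + 7 = 12
  5 + 10 = 15
  6 + 7 = 13
  6 + 10 = 16
  7 + 10 = 17
Collected distinct sums: {-6, -5, -1, 0, 1, 2, 4, 5, 6, 7, 9, 10, 11, 12, 13, 15, 16, 17}
|A +̂ A| = 18
(Reference bound: |A +̂ A| ≥ 2|A| - 3 for |A| ≥ 2, with |A| = 7 giving ≥ 11.)

|A +̂ A| = 18


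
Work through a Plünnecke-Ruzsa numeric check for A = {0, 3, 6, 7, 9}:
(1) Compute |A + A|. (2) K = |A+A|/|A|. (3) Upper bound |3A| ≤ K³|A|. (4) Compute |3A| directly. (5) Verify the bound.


|A| = 5.
Step 1: Compute A + A by enumerating all 25 pairs.
A + A = {0, 3, 6, 7, 9, 10, 12, 13, 14, 15, 16, 18}, so |A + A| = 12.
Step 2: Doubling constant K = |A + A|/|A| = 12/5 = 12/5 ≈ 2.4000.
Step 3: Plünnecke-Ruzsa gives |3A| ≤ K³·|A| = (2.4000)³ · 5 ≈ 69.1200.
Step 4: Compute 3A = A + A + A directly by enumerating all triples (a,b,c) ∈ A³; |3A| = 21.
Step 5: Check 21 ≤ 69.1200? Yes ✓.

K = 12/5, Plünnecke-Ruzsa bound K³|A| ≈ 69.1200, |3A| = 21, inequality holds.


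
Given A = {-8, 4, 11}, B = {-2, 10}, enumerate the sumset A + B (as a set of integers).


A + B = {a + b : a ∈ A, b ∈ B}.
Enumerate all |A|·|B| = 3·2 = 6 pairs (a, b) and collect distinct sums.
a = -8: -8+-2=-10, -8+10=2
a = 4: 4+-2=2, 4+10=14
a = 11: 11+-2=9, 11+10=21
Collecting distinct sums: A + B = {-10, 2, 9, 14, 21}
|A + B| = 5

A + B = {-10, 2, 9, 14, 21}


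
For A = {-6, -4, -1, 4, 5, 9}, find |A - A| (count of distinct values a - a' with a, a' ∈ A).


A - A = {a - a' : a, a' ∈ A}; |A| = 6.
Bounds: 2|A|-1 ≤ |A - A| ≤ |A|² - |A| + 1, i.e. 11 ≤ |A - A| ≤ 31.
Note: 0 ∈ A - A always (from a - a). The set is symmetric: if d ∈ A - A then -d ∈ A - A.
Enumerate nonzero differences d = a - a' with a > a' (then include -d):
Positive differences: {1, 2, 3, 4, 5, 6, 8, 9, 10, 11, 13, 15}
Full difference set: {0} ∪ (positive diffs) ∪ (negative diffs).
|A - A| = 1 + 2·12 = 25 (matches direct enumeration: 25).

|A - A| = 25


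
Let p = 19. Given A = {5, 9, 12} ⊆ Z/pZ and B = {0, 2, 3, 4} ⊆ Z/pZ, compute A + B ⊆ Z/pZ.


Work in Z/19Z: reduce every sum a + b modulo 19.
Enumerate all 12 pairs:
a = 5: 5+0=5, 5+2=7, 5+3=8, 5+4=9
a = 9: 9+0=9, 9+2=11, 9+3=12, 9+4=13
a = 12: 12+0=12, 12+2=14, 12+3=15, 12+4=16
Distinct residues collected: {5, 7, 8, 9, 11, 12, 13, 14, 15, 16}
|A + B| = 10 (out of 19 total residues).

A + B = {5, 7, 8, 9, 11, 12, 13, 14, 15, 16}


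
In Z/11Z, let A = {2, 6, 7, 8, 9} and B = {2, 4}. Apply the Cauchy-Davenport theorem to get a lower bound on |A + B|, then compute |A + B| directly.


Cauchy-Davenport: |A + B| ≥ min(p, |A| + |B| - 1) for A, B nonempty in Z/pZ.
|A| = 5, |B| = 2, p = 11.
CD lower bound = min(11, 5 + 2 - 1) = min(11, 6) = 6.
Compute A + B mod 11 directly:
a = 2: 2+2=4, 2+4=6
a = 6: 6+2=8, 6+4=10
a = 7: 7+2=9, 7+4=0
a = 8: 8+2=10, 8+4=1
a = 9: 9+2=0, 9+4=2
A + B = {0, 1, 2, 4, 6, 8, 9, 10}, so |A + B| = 8.
Verify: 8 ≥ 6? Yes ✓.

CD lower bound = 6, actual |A + B| = 8.


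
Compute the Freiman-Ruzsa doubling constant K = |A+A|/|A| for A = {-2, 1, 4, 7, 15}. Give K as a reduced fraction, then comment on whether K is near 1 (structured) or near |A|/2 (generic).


|A| = 5.
Compute A + A by enumerating all 25 pairs.
A + A = {-4, -1, 2, 5, 8, 11, 13, 14, 16, 19, 22, 30}, so |A + A| = 12.
K = |A + A| / |A| = 12/5 (already in lowest terms) ≈ 2.4000.
Reference: AP of size 5 gives K = 9/5 ≈ 1.8000; a fully generic set of size 5 gives K ≈ 3.0000.

|A| = 5, |A + A| = 12, K = 12/5.


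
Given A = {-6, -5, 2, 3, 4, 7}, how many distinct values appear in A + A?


A + A = {a + a' : a, a' ∈ A}; |A| = 6.
General bounds: 2|A| - 1 ≤ |A + A| ≤ |A|(|A|+1)/2, i.e. 11 ≤ |A + A| ≤ 21.
Lower bound 2|A|-1 is attained iff A is an arithmetic progression.
Enumerate sums a + a' for a ≤ a' (symmetric, so this suffices):
a = -6: -6+-6=-12, -6+-5=-11, -6+2=-4, -6+3=-3, -6+4=-2, -6+7=1
a = -5: -5+-5=-10, -5+2=-3, -5+3=-2, -5+4=-1, -5+7=2
a = 2: 2+2=4, 2+3=5, 2+4=6, 2+7=9
a = 3: 3+3=6, 3+4=7, 3+7=10
a = 4: 4+4=8, 4+7=11
a = 7: 7+7=14
Distinct sums: {-12, -11, -10, -4, -3, -2, -1, 1, 2, 4, 5, 6, 7, 8, 9, 10, 11, 14}
|A + A| = 18

|A + A| = 18


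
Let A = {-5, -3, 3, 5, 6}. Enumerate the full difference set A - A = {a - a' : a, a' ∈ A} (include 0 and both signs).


A - A = {a - a' : a, a' ∈ A}.
Compute a - a' for each ordered pair (a, a'):
a = -5: -5--5=0, -5--3=-2, -5-3=-8, -5-5=-10, -5-6=-11
a = -3: -3--5=2, -3--3=0, -3-3=-6, -3-5=-8, -3-6=-9
a = 3: 3--5=8, 3--3=6, 3-3=0, 3-5=-2, 3-6=-3
a = 5: 5--5=10, 5--3=8, 5-3=2, 5-5=0, 5-6=-1
a = 6: 6--5=11, 6--3=9, 6-3=3, 6-5=1, 6-6=0
Collecting distinct values (and noting 0 appears from a-a):
A - A = {-11, -10, -9, -8, -6, -3, -2, -1, 0, 1, 2, 3, 6, 8, 9, 10, 11}
|A - A| = 17

A - A = {-11, -10, -9, -8, -6, -3, -2, -1, 0, 1, 2, 3, 6, 8, 9, 10, 11}


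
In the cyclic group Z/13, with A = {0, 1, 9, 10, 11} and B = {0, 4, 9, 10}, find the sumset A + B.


Work in Z/13Z: reduce every sum a + b modulo 13.
Enumerate all 20 pairs:
a = 0: 0+0=0, 0+4=4, 0+9=9, 0+10=10
a = 1: 1+0=1, 1+4=5, 1+9=10, 1+10=11
a = 9: 9+0=9, 9+4=0, 9+9=5, 9+10=6
a = 10: 10+0=10, 10+4=1, 10+9=6, 10+10=7
a = 11: 11+0=11, 11+4=2, 11+9=7, 11+10=8
Distinct residues collected: {0, 1, 2, 4, 5, 6, 7, 8, 9, 10, 11}
|A + B| = 11 (out of 13 total residues).

A + B = {0, 1, 2, 4, 5, 6, 7, 8, 9, 10, 11}


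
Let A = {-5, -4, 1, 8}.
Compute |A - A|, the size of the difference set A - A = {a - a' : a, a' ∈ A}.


A - A = {a - a' : a, a' ∈ A}; |A| = 4.
Bounds: 2|A|-1 ≤ |A - A| ≤ |A|² - |A| + 1, i.e. 7 ≤ |A - A| ≤ 13.
Note: 0 ∈ A - A always (from a - a). The set is symmetric: if d ∈ A - A then -d ∈ A - A.
Enumerate nonzero differences d = a - a' with a > a' (then include -d):
Positive differences: {1, 5, 6, 7, 12, 13}
Full difference set: {0} ∪ (positive diffs) ∪ (negative diffs).
|A - A| = 1 + 2·6 = 13 (matches direct enumeration: 13).

|A - A| = 13


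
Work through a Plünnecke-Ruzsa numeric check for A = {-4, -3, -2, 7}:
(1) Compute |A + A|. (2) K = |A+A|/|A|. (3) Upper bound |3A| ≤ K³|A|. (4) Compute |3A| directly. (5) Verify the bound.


|A| = 4.
Step 1: Compute A + A by enumerating all 16 pairs.
A + A = {-8, -7, -6, -5, -4, 3, 4, 5, 14}, so |A + A| = 9.
Step 2: Doubling constant K = |A + A|/|A| = 9/4 = 9/4 ≈ 2.2500.
Step 3: Plünnecke-Ruzsa gives |3A| ≤ K³·|A| = (2.2500)³ · 4 ≈ 45.5625.
Step 4: Compute 3A = A + A + A directly by enumerating all triples (a,b,c) ∈ A³; |3A| = 16.
Step 5: Check 16 ≤ 45.5625? Yes ✓.

K = 9/4, Plünnecke-Ruzsa bound K³|A| ≈ 45.5625, |3A| = 16, inequality holds.


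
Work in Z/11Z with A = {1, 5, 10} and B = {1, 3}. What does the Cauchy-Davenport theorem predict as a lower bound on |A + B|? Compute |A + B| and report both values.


Cauchy-Davenport: |A + B| ≥ min(p, |A| + |B| - 1) for A, B nonempty in Z/pZ.
|A| = 3, |B| = 2, p = 11.
CD lower bound = min(11, 3 + 2 - 1) = min(11, 4) = 4.
Compute A + B mod 11 directly:
a = 1: 1+1=2, 1+3=4
a = 5: 5+1=6, 5+3=8
a = 10: 10+1=0, 10+3=2
A + B = {0, 2, 4, 6, 8}, so |A + B| = 5.
Verify: 5 ≥ 4? Yes ✓.

CD lower bound = 4, actual |A + B| = 5.


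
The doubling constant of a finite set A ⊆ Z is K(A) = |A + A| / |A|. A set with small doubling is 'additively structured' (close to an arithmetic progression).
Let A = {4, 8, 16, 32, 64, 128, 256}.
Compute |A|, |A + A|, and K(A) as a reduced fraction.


|A| = 7.
Compute A + A by enumerating all 49 pairs.
A + A = {8, 12, 16, 20, 24, 32, 36, 40, 48, 64, 68, 72, 80, 96, 128, 132, 136, 144, 160, 192, 256, 260, 264, 272, 288, 320, 384, 512}, so |A + A| = 28.
K = |A + A| / |A| = 28/7 = 4/1 ≈ 4.0000.
Reference: AP of size 7 gives K = 13/7 ≈ 1.8571; a fully generic set of size 7 gives K ≈ 4.0000.

|A| = 7, |A + A| = 28, K = 28/7 = 4/1.


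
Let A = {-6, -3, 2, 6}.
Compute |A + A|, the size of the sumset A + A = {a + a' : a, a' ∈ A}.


A + A = {a + a' : a, a' ∈ A}; |A| = 4.
General bounds: 2|A| - 1 ≤ |A + A| ≤ |A|(|A|+1)/2, i.e. 7 ≤ |A + A| ≤ 10.
Lower bound 2|A|-1 is attained iff A is an arithmetic progression.
Enumerate sums a + a' for a ≤ a' (symmetric, so this suffices):
a = -6: -6+-6=-12, -6+-3=-9, -6+2=-4, -6+6=0
a = -3: -3+-3=-6, -3+2=-1, -3+6=3
a = 2: 2+2=4, 2+6=8
a = 6: 6+6=12
Distinct sums: {-12, -9, -6, -4, -1, 0, 3, 4, 8, 12}
|A + A| = 10

|A + A| = 10


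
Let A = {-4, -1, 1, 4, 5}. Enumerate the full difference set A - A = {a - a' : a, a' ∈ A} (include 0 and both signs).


A - A = {a - a' : a, a' ∈ A}.
Compute a - a' for each ordered pair (a, a'):
a = -4: -4--4=0, -4--1=-3, -4-1=-5, -4-4=-8, -4-5=-9
a = -1: -1--4=3, -1--1=0, -1-1=-2, -1-4=-5, -1-5=-6
a = 1: 1--4=5, 1--1=2, 1-1=0, 1-4=-3, 1-5=-4
a = 4: 4--4=8, 4--1=5, 4-1=3, 4-4=0, 4-5=-1
a = 5: 5--4=9, 5--1=6, 5-1=4, 5-4=1, 5-5=0
Collecting distinct values (and noting 0 appears from a-a):
A - A = {-9, -8, -6, -5, -4, -3, -2, -1, 0, 1, 2, 3, 4, 5, 6, 8, 9}
|A - A| = 17

A - A = {-9, -8, -6, -5, -4, -3, -2, -1, 0, 1, 2, 3, 4, 5, 6, 8, 9}


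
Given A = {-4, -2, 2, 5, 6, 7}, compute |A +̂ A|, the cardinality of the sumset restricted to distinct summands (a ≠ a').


Restricted sumset: A +̂ A = {a + a' : a ∈ A, a' ∈ A, a ≠ a'}.
Equivalently, take A + A and drop any sum 2a that is achievable ONLY as a + a for a ∈ A (i.e. sums representable only with equal summands).
Enumerate pairs (a, a') with a < a' (symmetric, so each unordered pair gives one sum; this covers all a ≠ a'):
  -4 + -2 = -6
  -4 + 2 = -2
  -4 + 5 = 1
  -4 + 6 = 2
  -4 + 7 = 3
  -2 + 2 = 0
  -2 + 5 = 3
  -2 + 6 = 4
  -2 + 7 = 5
  2 + 5 = 7
  2 + 6 = 8
  2 + 7 = 9
  5 + 6 = 11
  5 + 7 = 12
  6 + 7 = 13
Collected distinct sums: {-6, -2, 0, 1, 2, 3, 4, 5, 7, 8, 9, 11, 12, 13}
|A +̂ A| = 14
(Reference bound: |A +̂ A| ≥ 2|A| - 3 for |A| ≥ 2, with |A| = 6 giving ≥ 9.)

|A +̂ A| = 14
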